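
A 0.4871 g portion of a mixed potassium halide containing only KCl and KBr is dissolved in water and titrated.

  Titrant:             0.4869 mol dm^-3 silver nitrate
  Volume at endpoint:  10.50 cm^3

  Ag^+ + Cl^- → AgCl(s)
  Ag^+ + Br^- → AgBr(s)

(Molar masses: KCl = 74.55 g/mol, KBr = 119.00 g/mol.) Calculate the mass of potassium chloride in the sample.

n(AgNO3) = 0.01050 × 0.4869 = 5.112 × 10^-3 mol
Let x = n(KCl), y = n(KBr).
Titrant: 1x + 1y = 5.112 × 10^-3;  mass: 74.55x + 119.00y = 0.4871
Solving, x = 2.728 × 10^-3 mol, y = 2.384 × 10^-3 mol
mass of KCl = 2.728 × 10^-3 × 74.55 = 0.2034 g

0.2034 g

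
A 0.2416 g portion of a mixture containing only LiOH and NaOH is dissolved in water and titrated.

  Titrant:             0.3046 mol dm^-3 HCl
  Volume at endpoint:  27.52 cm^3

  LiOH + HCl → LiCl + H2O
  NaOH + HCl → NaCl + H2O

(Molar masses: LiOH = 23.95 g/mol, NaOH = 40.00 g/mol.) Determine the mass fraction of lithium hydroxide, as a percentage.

57.87 %

n(HCl) = 0.02752 × 0.3046 = 8.383 × 10^-3 mol
Let x = n(LiOH), y = n(NaOH).
Titrant: 1x + 1y = 8.383 × 10^-3;  mass: 23.95x + 40.00y = 0.2416
Solving, x = 5.838 × 10^-3 mol, y = 2.544 × 10^-3 mol
mass of LiOH = 5.838 × 10^-3 × 23.95 = 0.1398 g
% LiOH = 0.1398 / 0.2416 × 100 = 57.87 %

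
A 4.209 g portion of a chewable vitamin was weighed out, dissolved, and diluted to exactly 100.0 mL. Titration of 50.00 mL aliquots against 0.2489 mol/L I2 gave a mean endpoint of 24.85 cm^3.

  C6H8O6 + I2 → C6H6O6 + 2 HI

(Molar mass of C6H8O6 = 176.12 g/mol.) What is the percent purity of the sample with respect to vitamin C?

51.76 %

n(I2) per titration = 0.02485 × 0.2489 = 6.185 × 10^-3 mol
n(C6H8O6) in each aliquot = 6.185 × 10^-3 mol (1:1 ratio)
n(C6H8O6) in the whole flask = 6.185 × 10^-3 × 100.0/50.00 = 0.01237 mol
mass of C6H8O6 = 0.01237 × 176.12 = 2.179 g
% C6H8O6 = 2.179 / 4.209 × 100 = 51.76 %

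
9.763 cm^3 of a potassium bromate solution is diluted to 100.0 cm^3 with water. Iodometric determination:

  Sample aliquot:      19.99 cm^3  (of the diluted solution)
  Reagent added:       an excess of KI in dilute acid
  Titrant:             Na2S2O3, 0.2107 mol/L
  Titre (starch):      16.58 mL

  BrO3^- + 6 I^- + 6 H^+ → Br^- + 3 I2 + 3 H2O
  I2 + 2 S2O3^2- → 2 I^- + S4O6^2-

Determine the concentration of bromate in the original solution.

0.2983 mol/L

n(S2O3^2-) = 0.01658 × 0.2107 = 3.493 × 10^-3 mol
n(I2) = n(S2O3^2-)/2 = 1.747 × 10^-3 mol
From the 1:3 ratio, n(BrO3^-) in the aliquot = 1/3 × 1.747 × 10^-3 = 5.822 × 10^-4 mol
[BrO3^-]_dilute = 5.822 × 10^-4 / 0.01999 = 0.02913 mol/L
[BrO3^-]_original = 0.02913 × 100.0/9.763 = 0.2983 mol/L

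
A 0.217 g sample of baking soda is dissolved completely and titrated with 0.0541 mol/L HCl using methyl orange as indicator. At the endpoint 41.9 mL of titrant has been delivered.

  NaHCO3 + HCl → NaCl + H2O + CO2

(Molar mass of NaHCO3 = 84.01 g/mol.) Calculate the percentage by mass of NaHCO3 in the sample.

n(HCl) = 0.0419 L × 0.0541 mol/L = 2.27 × 10^-3 mol
n(NaHCO3) = 2.27 × 10^-3 mol (1:1 ratio)
mass of NaHCO3 = 2.27 × 10^-3 × 84.01 g/mol = 0.190 g
% NaHCO3 = 0.190 / 0.217 × 100 = 87.8 %

87.8 %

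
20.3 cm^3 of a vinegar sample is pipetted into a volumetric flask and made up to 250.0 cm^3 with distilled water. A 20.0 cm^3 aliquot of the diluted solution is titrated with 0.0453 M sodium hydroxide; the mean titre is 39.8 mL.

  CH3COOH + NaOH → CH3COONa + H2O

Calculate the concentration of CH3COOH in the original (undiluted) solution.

1.11 M

n(NaOH) = 0.0398 × 0.0453 = 1.80 × 10^-3 mol
n(CH3COOH) in the aliquot = 1.80 × 10^-3 mol (1:1 ratio)
[CH3COOH]_dilute = 1.80 × 10^-3 / 0.0200 = 0.0901 mol/L
Dilution factor = 250.0 / 20.3 = 12.32
[CH3COOH]_stock = 0.0901 × 12.32 = 1.11 mol/L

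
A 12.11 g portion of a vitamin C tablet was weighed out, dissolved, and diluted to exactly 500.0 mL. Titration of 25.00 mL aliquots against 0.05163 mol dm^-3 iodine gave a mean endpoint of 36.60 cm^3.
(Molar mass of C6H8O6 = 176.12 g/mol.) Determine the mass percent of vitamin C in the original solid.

C6H8O6 + I2 → C6H6O6 + 2 HI
n(I2) per titration = 0.03660 × 0.05163 = 1.890 × 10^-3 mol
n(C6H8O6) in each aliquot = 1.890 × 10^-3 mol (1:1 ratio)
n(C6H8O6) in the whole flask = 1.890 × 10^-3 × 500.0/25.00 = 0.03779 mol
mass of C6H8O6 = 0.03779 × 176.12 = 6.656 g
% C6H8O6 = 6.656 / 12.11 × 100 = 54.96 %

54.96 %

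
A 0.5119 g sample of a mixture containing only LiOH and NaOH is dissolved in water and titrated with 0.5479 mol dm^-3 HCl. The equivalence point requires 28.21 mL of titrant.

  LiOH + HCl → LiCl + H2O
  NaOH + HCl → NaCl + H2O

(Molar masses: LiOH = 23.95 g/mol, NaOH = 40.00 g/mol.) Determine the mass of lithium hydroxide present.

0.1587 g

n(HCl) = 0.02821 × 0.5479 = 0.01546 mol
Let x = n(LiOH), y = n(NaOH).
Titrant: 1x + 1y = 0.01546;  mass: 23.95x + 40.00y = 0.5119
Solving, x = 6.626 × 10^-3 mol, y = 8.830 × 10^-3 mol
mass of LiOH = 6.626 × 10^-3 × 23.95 = 0.1587 g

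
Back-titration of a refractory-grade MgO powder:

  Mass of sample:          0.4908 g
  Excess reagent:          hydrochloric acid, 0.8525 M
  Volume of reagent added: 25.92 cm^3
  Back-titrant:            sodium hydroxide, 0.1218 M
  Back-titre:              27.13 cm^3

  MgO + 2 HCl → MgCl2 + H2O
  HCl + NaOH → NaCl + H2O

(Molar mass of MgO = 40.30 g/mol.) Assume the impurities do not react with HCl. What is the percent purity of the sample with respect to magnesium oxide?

77.15 %

n(HCl) added = 0.02592 × 0.8525 = 0.02210 mol
n(NaOH) used in back-titration = 0.02713 × 0.1218 = 3.304 × 10^-3 mol
n(HCl) left over = 3.304 × 10^-3 mol (1:1 ratio)
n(HCl) consumed by analyte = 0.02210 − 3.304 × 10^-3 = 0.01879 mol
From the 1:2 ratio, n(MgO) = 1/2 × 0.01879 = 9.396 × 10^-3 mol
mass of MgO = 9.396 × 10^-3 × 40.30 = 0.3787 g
% MgO = 0.3787 / 0.4908 × 100 = 77.15 %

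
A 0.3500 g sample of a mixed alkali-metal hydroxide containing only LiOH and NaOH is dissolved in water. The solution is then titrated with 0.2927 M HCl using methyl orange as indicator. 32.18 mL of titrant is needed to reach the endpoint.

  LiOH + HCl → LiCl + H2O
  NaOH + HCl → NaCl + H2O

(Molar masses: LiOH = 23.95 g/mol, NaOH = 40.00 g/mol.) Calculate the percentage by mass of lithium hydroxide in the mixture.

n(HCl) = 0.03218 × 0.2927 = 9.419 × 10^-3 mol
Let x = n(LiOH), y = n(NaOH).
Titrant: 1x + 1y = 9.419 × 10^-3;  mass: 23.95x + 40.00y = 0.3500
Solving, x = 1.668 × 10^-3 mol, y = 7.752 × 10^-3 mol
mass of LiOH = 1.668 × 10^-3 × 23.95 = 0.03994 g
% LiOH = 0.03994 / 0.3500 × 100 = 11.41 %

11.41 %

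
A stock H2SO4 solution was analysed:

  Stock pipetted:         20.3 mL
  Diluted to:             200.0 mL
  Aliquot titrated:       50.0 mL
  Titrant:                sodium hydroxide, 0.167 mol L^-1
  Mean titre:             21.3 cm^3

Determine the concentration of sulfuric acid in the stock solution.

H2SO4 + 2 NaOH → Na2SO4 + 2 H2O
n(NaOH) = 0.0213 × 0.167 = 3.56 × 10^-3 mol
From the 1:2 ratio, n(H2SO4) in the aliquot = 1/2 × 3.56 × 10^-3 = 1.78 × 10^-3 mol
[H2SO4]_dilute = 1.78 × 10^-3 / 0.0500 = 0.0356 mol/L
Dilution factor = 200.0 / 20.3 = 9.852
[H2SO4]_stock = 0.0356 × 9.852 = 0.350 mol/L

0.350 mol/L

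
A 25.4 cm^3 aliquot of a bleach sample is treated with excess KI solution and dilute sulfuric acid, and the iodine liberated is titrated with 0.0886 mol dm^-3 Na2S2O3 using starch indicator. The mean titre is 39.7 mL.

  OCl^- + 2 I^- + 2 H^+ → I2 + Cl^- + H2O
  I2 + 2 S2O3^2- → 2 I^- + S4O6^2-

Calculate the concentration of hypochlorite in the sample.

n(S2O3^2-) = 0.0397 × 0.0886 = 3.52 × 10^-3 mol
n(I2) = n(S2O3^2-)/2 = 1.76 × 10^-3 mol
n(OCl^-) in the aliquot = 1.76 × 10^-3 mol (1:1 ratio)
[OCl^-] = 1.76 × 10^-3 / 0.0254 = 0.0692 mol/L

0.0692 mol/L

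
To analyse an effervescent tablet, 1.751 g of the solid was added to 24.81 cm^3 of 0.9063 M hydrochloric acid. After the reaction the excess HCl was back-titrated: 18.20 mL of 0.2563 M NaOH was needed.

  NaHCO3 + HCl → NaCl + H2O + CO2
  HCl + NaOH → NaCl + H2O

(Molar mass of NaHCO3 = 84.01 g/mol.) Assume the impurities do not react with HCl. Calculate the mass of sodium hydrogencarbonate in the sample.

1.497 g

n(HCl) added = 0.02481 × 0.9063 = 0.02249 mol
n(NaOH) used in back-titration = 0.01820 × 0.2563 = 4.665 × 10^-3 mol
n(HCl) left over = 4.665 × 10^-3 mol (1:1 ratio)
n(HCl) consumed by analyte = 0.02249 − 4.665 × 10^-3 = 0.01782 mol
n(NaHCO3) = 0.01782 mol (1:1 ratio)
mass of NaHCO3 = 0.01782 × 84.01 = 1.497 g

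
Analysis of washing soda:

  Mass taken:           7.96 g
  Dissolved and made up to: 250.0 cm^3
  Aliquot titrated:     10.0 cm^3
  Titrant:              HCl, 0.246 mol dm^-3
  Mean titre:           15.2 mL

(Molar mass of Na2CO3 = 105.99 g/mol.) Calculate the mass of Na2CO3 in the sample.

4.95 g

Na2CO3 + 2 HCl → 2 NaCl + H2O + CO2
n(HCl) per titration = 0.0152 × 0.246 = 3.74 × 10^-3 mol
From the 1:2 ratio, n(Na2CO3) in each aliquot = 1/2 × 3.74 × 10^-3 = 1.87 × 10^-3 mol
n(Na2CO3) in the whole flask = 1.87 × 10^-3 × 250.0/10.0 = 0.0467 mol
mass of Na2CO3 = 0.0467 × 105.99 = 4.95 g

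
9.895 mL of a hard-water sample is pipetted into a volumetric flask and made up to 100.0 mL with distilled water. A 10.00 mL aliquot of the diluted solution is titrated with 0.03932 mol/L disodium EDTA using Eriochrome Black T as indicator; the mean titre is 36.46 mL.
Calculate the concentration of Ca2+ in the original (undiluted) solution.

Ca^2+ + EDTA^4- → [Ca(EDTA)]^2-
n(EDTA) = 0.03646 × 0.03932 = 1.434 × 10^-3 mol
n(Ca2+) in the aliquot = 1.434 × 10^-3 mol (1:1 ratio)
[Ca2+]_dilute = 1.434 × 10^-3 / 0.01000 = 0.1434 mol/L
Dilution factor = 100.0 / 9.895 = 10.11
[Ca2+]_stock = 0.1434 × 10.11 = 1.449 mol/L

1.449 mol/L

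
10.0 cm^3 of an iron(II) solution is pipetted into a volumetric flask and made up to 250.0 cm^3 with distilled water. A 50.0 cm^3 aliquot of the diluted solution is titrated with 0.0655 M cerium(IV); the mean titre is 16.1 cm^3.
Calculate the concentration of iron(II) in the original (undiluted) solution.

Ce^4+ + Fe^2+ → Ce^3+ + Fe^3+
n(Ce4+) = 0.0161 × 0.0655 = 1.05 × 10^-3 mol
n(Fe2+) in the aliquot = 1.05 × 10^-3 mol (1:1 ratio)
[Fe2+]_dilute = 1.05 × 10^-3 / 0.0500 = 0.0211 mol/L
Dilution factor = 250.0 / 10.0 = 25.00
[Fe2+]_stock = 0.0211 × 25.00 = 0.527 mol/L

0.527 M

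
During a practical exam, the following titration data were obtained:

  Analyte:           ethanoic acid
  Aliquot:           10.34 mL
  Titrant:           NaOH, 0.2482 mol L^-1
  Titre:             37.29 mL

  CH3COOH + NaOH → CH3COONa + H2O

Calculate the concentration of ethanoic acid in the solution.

0.8951 mol/L

n(NaOH) = 0.03729 L × 0.2482 mol/L = 9.255 × 10^-3 mol
n(CH3COOH) = 9.255 × 10^-3 mol (1:1 mole ratio)
[CH3COOH] = 9.255 × 10^-3 mol / 0.01034 L = 0.8951 mol/L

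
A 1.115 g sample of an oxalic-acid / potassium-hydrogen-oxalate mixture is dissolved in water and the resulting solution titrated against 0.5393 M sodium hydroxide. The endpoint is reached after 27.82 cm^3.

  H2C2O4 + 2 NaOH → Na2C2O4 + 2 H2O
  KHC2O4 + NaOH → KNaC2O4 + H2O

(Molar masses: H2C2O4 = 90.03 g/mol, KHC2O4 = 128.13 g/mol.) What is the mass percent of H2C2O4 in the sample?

39.22 %

n(NaOH) = 0.02782 × 0.5393 = 0.01500 mol
Let x = n(H2C2O4), y = n(KHC2O4).
Titrant: 2x + 1y = 0.01500;  mass: 90.03x + 128.13y = 1.115
Solving, x = 4.857 × 10^-3 mol, y = 5.289 × 10^-3 mol
mass of H2C2O4 = 4.857 × 10^-3 × 90.03 = 0.4373 g
% H2C2O4 = 0.4373 / 1.115 × 100 = 39.22 %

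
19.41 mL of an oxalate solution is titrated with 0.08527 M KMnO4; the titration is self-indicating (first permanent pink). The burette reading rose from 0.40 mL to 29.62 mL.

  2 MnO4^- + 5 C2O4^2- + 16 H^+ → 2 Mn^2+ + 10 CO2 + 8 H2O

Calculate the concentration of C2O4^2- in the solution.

n(KMnO4) = 0.02922 L × 0.08527 mol/L = 2.492 × 10^-3 mol
From the 5:2 mole ratio, n(C2O4^2-) = 5/2 × 2.492 × 10^-3 = 6.229 × 10^-3 mol
[C2O4^2-] = 6.229 × 10^-3 mol / 0.01941 L = 0.3209 mol/L

0.3209 M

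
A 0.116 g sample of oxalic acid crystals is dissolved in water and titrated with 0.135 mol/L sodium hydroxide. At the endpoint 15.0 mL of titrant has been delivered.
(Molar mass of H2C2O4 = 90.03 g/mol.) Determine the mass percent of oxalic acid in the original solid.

H2C2O4 + 2 NaOH → Na2C2O4 + 2 H2O
n(NaOH) = 0.0150 L × 0.135 mol/L = 2.03 × 10^-3 mol
From the 1:2 ratio, n(H2C2O4) = 1/2 × 2.03 × 10^-3 = 1.01 × 10^-3 mol
mass of H2C2O4 = 1.01 × 10^-3 × 90.03 g/mol = 0.0912 g
% H2C2O4 = 0.0912 / 0.116 × 100 = 78.6 %

78.6 %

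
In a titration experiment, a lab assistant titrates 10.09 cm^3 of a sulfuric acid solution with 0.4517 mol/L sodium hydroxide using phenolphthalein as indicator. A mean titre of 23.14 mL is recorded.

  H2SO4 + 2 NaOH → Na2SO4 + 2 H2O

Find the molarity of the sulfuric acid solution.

n(NaOH) = 0.02314 L × 0.4517 mol/L = 0.01045 mol
From the 1:2 mole ratio, n(H2SO4) = 1/2 × 0.01045 = 5.226 × 10^-3 mol
[H2SO4] = 5.226 × 10^-3 mol / 0.01009 L = 0.5180 mol/L

0.5180 mol/L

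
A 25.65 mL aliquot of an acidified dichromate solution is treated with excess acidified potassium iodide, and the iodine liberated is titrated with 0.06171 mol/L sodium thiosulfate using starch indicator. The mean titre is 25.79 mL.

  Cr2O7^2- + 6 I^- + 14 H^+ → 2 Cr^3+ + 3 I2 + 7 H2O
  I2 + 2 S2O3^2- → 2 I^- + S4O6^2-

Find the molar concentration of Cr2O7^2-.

n(S2O3^2-) = 0.02579 × 0.06171 = 1.592 × 10^-3 mol
n(I2) = n(S2O3^2-)/2 = 7.958 × 10^-4 mol
From the 1:3 ratio, n(Cr2O7^2-) in the aliquot = 1/3 × 7.958 × 10^-4 = 2.653 × 10^-4 mol
[Cr2O7^2-] = 2.653 × 10^-4 / 0.02565 = 0.01034 mol/L

0.01034 mol/L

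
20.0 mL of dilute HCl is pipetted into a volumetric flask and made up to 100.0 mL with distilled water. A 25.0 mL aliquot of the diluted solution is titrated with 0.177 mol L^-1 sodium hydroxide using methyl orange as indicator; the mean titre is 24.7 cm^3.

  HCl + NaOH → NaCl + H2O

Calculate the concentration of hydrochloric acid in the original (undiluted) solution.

n(NaOH) = 0.0247 × 0.177 = 4.37 × 10^-3 mol
n(HCl) in the aliquot = 4.37 × 10^-3 mol (1:1 ratio)
[HCl]_dilute = 4.37 × 10^-3 / 0.0250 = 0.175 mol/L
Dilution factor = 100.0 / 20.0 = 5.000
[HCl]_stock = 0.175 × 5.000 = 0.874 mol/L

0.874 mol/L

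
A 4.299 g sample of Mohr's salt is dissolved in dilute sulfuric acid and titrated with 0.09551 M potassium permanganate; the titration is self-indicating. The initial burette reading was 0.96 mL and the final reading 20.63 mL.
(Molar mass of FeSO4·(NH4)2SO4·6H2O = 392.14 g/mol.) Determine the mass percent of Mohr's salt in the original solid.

MnO4^- + 5 Fe^2+ + 8 H^+ → Mn^2+ + 5 Fe^3+ + 4 H2O
n(KMnO4) = 0.01967 L × 0.09551 mol/L = 1.879 × 10^-3 mol
From the 5:1 ratio, n(FeSO4·(NH4)2SO4·6H2O) = 5/1 × 1.879 × 10^-3 = 9.393 × 10^-3 mol
mass of FeSO4·(NH4)2SO4·6H2O = 9.393 × 10^-3 × 392.14 g/mol = 3.684 g
% FeSO4·(NH4)2SO4·6H2O = 3.684 / 4.299 × 100 = 85.68 %

85.68 %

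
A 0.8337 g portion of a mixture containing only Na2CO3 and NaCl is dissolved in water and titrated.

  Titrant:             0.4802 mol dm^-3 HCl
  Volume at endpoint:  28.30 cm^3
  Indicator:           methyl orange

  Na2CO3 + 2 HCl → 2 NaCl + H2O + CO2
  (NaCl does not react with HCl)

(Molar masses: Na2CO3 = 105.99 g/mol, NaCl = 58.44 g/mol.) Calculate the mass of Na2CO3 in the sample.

n(HCl) = 0.02830 × 0.4802 = 0.01359 mol
Let x = n(Na2CO3), y = n(NaCl).
Titrant: 2x = 0.01359;  mass: 105.99x + 58.44y = 0.8337
Solving, x = 6.795 × 10^-3 mol, y = 1.942 × 10^-3 mol
mass of Na2CO3 = 6.795 × 10^-3 × 105.99 = 0.7202 g

0.7202 g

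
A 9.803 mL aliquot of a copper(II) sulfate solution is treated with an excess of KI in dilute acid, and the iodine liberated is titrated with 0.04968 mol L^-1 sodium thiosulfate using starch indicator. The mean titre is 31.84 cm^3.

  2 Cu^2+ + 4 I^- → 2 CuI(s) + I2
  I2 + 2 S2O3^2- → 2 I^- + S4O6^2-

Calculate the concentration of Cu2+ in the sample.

0.1614 mol/L

n(S2O3^2-) = 0.03184 × 0.04968 = 1.582 × 10^-3 mol
n(I2) = n(S2O3^2-)/2 = 7.909 × 10^-4 mol
From the 2:1 ratio, n(Cu2+) in the aliquot = 2/1 × 7.909 × 10^-4 = 1.582 × 10^-3 mol
[Cu2+] = 1.582 × 10^-3 / 0.009803 = 0.1614 mol/L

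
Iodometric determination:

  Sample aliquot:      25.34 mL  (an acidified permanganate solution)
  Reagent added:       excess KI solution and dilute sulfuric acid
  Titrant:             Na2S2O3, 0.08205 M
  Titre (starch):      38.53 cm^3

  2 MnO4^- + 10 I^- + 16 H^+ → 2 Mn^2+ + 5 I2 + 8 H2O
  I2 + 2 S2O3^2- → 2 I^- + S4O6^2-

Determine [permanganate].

0.02495 M

n(S2O3^2-) = 0.03853 × 0.08205 = 3.161 × 10^-3 mol
n(I2) = n(S2O3^2-)/2 = 1.581 × 10^-3 mol
From the 2:5 ratio, n(MnO4^-) in the aliquot = 2/5 × 1.581 × 10^-3 = 6.323 × 10^-4 mol
[MnO4^-] = 6.323 × 10^-4 / 0.02534 = 0.02495 mol/L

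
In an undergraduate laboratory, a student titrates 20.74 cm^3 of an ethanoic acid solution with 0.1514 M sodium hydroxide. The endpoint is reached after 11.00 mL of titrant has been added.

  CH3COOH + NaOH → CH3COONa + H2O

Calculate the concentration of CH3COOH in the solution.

n(NaOH) = 0.01100 L × 0.1514 mol/L = 1.665 × 10^-3 mol
n(CH3COOH) = 1.665 × 10^-3 mol (1:1 mole ratio)
[CH3COOH] = 1.665 × 10^-3 mol / 0.02074 L = 0.08030 mol/L

0.08030 M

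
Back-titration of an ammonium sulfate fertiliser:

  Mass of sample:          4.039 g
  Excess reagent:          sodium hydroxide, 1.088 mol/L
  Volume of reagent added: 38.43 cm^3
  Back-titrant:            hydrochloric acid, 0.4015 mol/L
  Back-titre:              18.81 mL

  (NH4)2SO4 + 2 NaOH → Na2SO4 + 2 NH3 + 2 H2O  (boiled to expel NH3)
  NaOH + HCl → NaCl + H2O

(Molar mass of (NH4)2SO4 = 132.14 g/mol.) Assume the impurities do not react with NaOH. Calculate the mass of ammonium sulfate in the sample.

2.264 g

n(NaOH) added = 0.03843 × 1.088 = 0.04181 mol
n(HCl) used in back-titration = 0.01881 × 0.4015 = 7.552 × 10^-3 mol
n(NaOH) left over = 7.552 × 10^-3 mol (1:1 ratio)
n(NaOH) consumed by analyte = 0.04181 − 7.552 × 10^-3 = 0.03426 mol
From the 1:2 ratio, n((NH4)2SO4) = 1/2 × 0.03426 = 0.01713 mol
mass of (NH4)2SO4 = 0.01713 × 132.14 = 2.264 g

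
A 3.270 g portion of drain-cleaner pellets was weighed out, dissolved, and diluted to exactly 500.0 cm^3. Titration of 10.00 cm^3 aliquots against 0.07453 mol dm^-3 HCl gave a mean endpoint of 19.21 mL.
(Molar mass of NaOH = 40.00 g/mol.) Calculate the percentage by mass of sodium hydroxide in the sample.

NaOH + HCl → NaCl + H2O
n(HCl) per titration = 0.01921 × 0.07453 = 1.432 × 10^-3 mol
n(NaOH) in each aliquot = 1.432 × 10^-3 mol (1:1 ratio)
n(NaOH) in the whole flask = 1.432 × 10^-3 × 500.0/10.00 = 0.07159 mol
mass of NaOH = 0.07159 × 40.00 = 2.863 g
% NaOH = 2.863 / 3.270 × 100 = 87.57 %

87.57 %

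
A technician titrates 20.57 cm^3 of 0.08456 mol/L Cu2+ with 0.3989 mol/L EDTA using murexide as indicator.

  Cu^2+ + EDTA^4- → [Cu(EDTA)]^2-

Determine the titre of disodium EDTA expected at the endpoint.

n(Cu2+) = 0.02057 L × 0.08456 mol/L = 1.739 × 10^-3 mol
n(EDTA) = 1.739 × 10^-3 mol (1:1 stoichiometry)
V(EDTA) = 1.739 × 10^-3 mol / 0.3989 mol/L = 0.004360 L = 4.360 mL

4.360 mL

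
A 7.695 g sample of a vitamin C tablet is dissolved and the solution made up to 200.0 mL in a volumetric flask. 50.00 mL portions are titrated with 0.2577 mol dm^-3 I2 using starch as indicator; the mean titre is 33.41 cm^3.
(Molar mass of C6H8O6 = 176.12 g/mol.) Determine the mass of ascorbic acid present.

6.065 g

C6H8O6 + I2 → C6H6O6 + 2 HI
n(I2) per titration = 0.03341 × 0.2577 = 8.610 × 10^-3 mol
n(C6H8O6) in each aliquot = 8.610 × 10^-3 mol (1:1 ratio)
n(C6H8O6) in the whole flask = 8.610 × 10^-3 × 200.0/50.00 = 0.03444 mol
mass of C6H8O6 = 0.03444 × 176.12 = 6.065 g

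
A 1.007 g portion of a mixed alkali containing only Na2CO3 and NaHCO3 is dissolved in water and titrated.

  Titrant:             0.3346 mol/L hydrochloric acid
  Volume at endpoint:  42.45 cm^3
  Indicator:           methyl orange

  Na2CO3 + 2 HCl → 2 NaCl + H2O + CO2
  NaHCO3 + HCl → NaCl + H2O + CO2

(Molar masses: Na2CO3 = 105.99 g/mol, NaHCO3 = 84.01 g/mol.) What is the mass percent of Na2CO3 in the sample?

31.60 %

n(HCl) = 0.04245 × 0.3346 = 0.01420 mol
Let x = n(Na2CO3), y = n(NaHCO3).
Titrant: 2x + 1y = 0.01420;  mass: 105.99x + 84.01y = 1.007
Solving, x = 3.003 × 10^-3 mol, y = 8.198 × 10^-3 mol
mass of Na2CO3 = 3.003 × 10^-3 × 105.99 = 0.3183 g
% Na2CO3 = 0.3183 / 1.007 × 100 = 31.60 %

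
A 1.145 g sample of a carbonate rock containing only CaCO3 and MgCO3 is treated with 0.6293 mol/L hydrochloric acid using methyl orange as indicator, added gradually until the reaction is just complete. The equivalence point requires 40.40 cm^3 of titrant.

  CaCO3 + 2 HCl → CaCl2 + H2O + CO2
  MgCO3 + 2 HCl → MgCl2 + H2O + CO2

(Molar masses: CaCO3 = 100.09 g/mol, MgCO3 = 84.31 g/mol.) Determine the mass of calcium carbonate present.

n(HCl) = 0.04040 × 0.6293 = 0.02542 mol
Let x = n(CaCO3), y = n(MgCO3).
Titrant: 2x + 2y = 0.02542;  mass: 100.09x + 84.31y = 1.145
Solving, x = 4.643 × 10^-3 mol, y = 8.069 × 10^-3 mol
mass of CaCO3 = 4.643 × 10^-3 × 100.09 = 0.4647 g

0.4647 g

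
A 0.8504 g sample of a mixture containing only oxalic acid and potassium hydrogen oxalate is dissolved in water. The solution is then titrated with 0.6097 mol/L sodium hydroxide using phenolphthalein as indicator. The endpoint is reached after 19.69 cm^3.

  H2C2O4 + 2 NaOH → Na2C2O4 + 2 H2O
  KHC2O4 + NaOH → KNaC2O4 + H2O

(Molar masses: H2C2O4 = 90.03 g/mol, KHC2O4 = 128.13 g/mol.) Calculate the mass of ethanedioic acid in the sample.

0.3725 g

n(NaOH) = 0.01969 × 0.6097 = 0.01200 mol
Let x = n(H2C2O4), y = n(KHC2O4).
Titrant: 2x + 1y = 0.01200;  mass: 90.03x + 128.13y = 0.8504
Solving, x = 4.138 × 10^-3 mol, y = 3.730 × 10^-3 mol
mass of H2C2O4 = 4.138 × 10^-3 × 90.03 = 0.3725 g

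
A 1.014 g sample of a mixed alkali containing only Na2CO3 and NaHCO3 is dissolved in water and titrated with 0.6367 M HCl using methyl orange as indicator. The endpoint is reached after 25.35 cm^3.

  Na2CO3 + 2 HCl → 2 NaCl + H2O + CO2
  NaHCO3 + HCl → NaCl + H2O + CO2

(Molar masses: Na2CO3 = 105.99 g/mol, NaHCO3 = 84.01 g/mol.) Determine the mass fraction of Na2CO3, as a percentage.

n(HCl) = 0.02535 × 0.6367 = 0.01614 mol
Let x = n(Na2CO3), y = n(NaHCO3).
Titrant: 2x + 1y = 0.01614;  mass: 105.99x + 84.01y = 1.014
Solving, x = 5.513 × 10^-3 mol, y = 5.115 × 10^-3 mol
mass of Na2CO3 = 5.513 × 10^-3 × 105.99 = 0.5843 g
% Na2CO3 = 0.5843 / 1.014 × 100 = 57.62 %

57.62 %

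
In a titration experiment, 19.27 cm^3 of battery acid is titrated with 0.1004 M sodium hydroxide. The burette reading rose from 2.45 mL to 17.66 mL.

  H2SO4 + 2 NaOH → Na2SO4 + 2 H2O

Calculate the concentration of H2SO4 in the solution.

n(NaOH) = 0.01521 L × 0.1004 mol/L = 1.527 × 10^-3 mol
From the 1:2 mole ratio, n(H2SO4) = 1/2 × 1.527 × 10^-3 = 7.635 × 10^-4 mol
[H2SO4] = 7.635 × 10^-4 mol / 0.01927 L = 0.03962 mol/L

0.03962 M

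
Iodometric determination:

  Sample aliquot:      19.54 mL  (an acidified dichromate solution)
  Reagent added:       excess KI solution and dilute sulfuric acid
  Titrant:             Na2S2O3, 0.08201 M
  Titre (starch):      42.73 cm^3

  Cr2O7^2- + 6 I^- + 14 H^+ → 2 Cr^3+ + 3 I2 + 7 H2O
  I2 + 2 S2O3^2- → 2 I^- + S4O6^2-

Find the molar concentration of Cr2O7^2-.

0.02989 M

n(S2O3^2-) = 0.04273 × 0.08201 = 3.504 × 10^-3 mol
n(I2) = n(S2O3^2-)/2 = 1.752 × 10^-3 mol
From the 1:3 ratio, n(Cr2O7^2-) in the aliquot = 1/3 × 1.752 × 10^-3 = 5.840 × 10^-4 mol
[Cr2O7^2-] = 5.840 × 10^-4 / 0.01954 = 0.02989 mol/L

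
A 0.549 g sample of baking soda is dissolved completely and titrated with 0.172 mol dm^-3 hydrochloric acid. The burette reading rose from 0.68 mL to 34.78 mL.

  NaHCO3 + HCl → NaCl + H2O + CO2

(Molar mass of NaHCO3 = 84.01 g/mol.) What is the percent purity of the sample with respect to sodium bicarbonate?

n(HCl) = 0.0341 L × 0.172 mol/L = 5.87 × 10^-3 mol
n(NaHCO3) = 5.87 × 10^-3 mol (1:1 ratio)
mass of NaHCO3 = 5.87 × 10^-3 × 84.01 g/mol = 0.493 g
% NaHCO3 = 0.493 / 0.549 × 100 = 89.8 %

89.8 %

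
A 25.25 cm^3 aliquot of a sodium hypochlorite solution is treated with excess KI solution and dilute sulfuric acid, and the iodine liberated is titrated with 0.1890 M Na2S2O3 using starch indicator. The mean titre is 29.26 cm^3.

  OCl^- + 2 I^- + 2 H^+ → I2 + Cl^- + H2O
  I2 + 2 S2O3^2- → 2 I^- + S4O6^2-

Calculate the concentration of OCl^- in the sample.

0.1095 M

n(S2O3^2-) = 0.02926 × 0.1890 = 5.530 × 10^-3 mol
n(I2) = n(S2O3^2-)/2 = 2.765 × 10^-3 mol
n(OCl^-) in the aliquot = 2.765 × 10^-3 mol (1:1 ratio)
[OCl^-] = 2.765 × 10^-3 / 0.02525 = 0.1095 mol/L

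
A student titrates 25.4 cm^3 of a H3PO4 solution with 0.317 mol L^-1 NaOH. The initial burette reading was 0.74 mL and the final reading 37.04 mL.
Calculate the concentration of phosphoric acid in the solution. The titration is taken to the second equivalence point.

0.227 mol/L

H3PO4 + 2 NaOH → Na2HPO4 + 2 H2O
n(NaOH) = 0.0363 L × 0.317 mol/L = 0.0115 mol
From the 1:2 mole ratio, n(H3PO4) = 1/2 × 0.0115 = 5.75 × 10^-3 mol
[H3PO4] = 5.75 × 10^-3 mol / 0.0254 L = 0.227 mol/L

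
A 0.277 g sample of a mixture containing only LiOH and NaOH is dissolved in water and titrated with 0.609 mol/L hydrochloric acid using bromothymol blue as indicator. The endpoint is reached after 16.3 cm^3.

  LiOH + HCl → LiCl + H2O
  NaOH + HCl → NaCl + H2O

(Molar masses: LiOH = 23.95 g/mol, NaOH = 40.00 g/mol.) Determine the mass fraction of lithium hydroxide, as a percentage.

n(HCl) = 0.0163 × 0.609 = 9.93 × 10^-3 mol
Let x = n(LiOH), y = n(NaOH).
Titrant: 1x + 1y = 9.93 × 10^-3;  mass: 23.95x + 40.00y = 0.277
Solving, x = 7.48 × 10^-3 mol, y = 2.45 × 10^-3 mol
mass of LiOH = 7.48 × 10^-3 × 23.95 = 0.179 g
% LiOH = 0.179 / 0.277 × 100 = 64.7 %

64.7 %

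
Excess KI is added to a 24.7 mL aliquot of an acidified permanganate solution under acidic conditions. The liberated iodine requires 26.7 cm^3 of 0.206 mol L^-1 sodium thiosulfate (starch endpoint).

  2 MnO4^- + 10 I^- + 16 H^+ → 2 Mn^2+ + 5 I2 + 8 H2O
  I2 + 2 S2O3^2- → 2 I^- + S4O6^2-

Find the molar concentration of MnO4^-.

n(S2O3^2-) = 0.0267 × 0.206 = 5.50 × 10^-3 mol
n(I2) = n(S2O3^2-)/2 = 2.75 × 10^-3 mol
From the 2:5 ratio, n(MnO4^-) in the aliquot = 2/5 × 2.75 × 10^-3 = 1.10 × 10^-3 mol
[MnO4^-] = 1.10 × 10^-3 / 0.0247 = 0.0445 mol/L

0.0445 mol/L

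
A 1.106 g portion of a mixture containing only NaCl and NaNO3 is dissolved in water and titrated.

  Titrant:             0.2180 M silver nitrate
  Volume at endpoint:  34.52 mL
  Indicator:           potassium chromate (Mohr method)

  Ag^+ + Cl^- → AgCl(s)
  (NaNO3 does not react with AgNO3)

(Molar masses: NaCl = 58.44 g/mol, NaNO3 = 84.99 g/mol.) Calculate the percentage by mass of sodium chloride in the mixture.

n(AgNO3) = 0.03452 × 0.2180 = 7.525 × 10^-3 mol
Let x = n(NaCl), y = n(NaNO3).
Titrant: 1x = 7.525 × 10^-3;  mass: 58.44x + 84.99y = 1.106
Solving, x = 7.525 × 10^-3 mol, y = 7.839 × 10^-3 mol
mass of NaCl = 7.525 × 10^-3 × 58.44 = 0.4398 g
% NaCl = 0.4398 / 1.106 × 100 = 39.76 %

39.76 %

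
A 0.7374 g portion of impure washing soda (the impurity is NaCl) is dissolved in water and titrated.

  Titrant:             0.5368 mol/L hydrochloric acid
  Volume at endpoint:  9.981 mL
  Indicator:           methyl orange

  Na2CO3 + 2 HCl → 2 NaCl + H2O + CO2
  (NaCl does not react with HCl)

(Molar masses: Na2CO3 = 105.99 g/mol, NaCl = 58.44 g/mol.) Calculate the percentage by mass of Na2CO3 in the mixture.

38.51 %

n(HCl) = 0.009981 × 0.5368 = 5.358 × 10^-3 mol
Let x = n(Na2CO3), y = n(NaCl).
Titrant: 2x = 5.358 × 10^-3;  mass: 105.99x + 58.44y = 0.7374
Solving, x = 2.679 × 10^-3 mol, y = 7.759 × 10^-3 mol
mass of Na2CO3 = 2.679 × 10^-3 × 105.99 = 0.2839 g
% Na2CO3 = 0.2839 / 0.7374 × 100 = 38.51 %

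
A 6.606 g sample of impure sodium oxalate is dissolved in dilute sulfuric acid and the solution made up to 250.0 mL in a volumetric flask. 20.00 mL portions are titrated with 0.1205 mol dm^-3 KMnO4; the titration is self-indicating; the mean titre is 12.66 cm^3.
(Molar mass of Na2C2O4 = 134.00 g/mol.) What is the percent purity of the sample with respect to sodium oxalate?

96.70 %

2 MnO4^- + 5 C2O4^2- + 16 H^+ → 2 Mn^2+ + 10 CO2 + 8 H2O
n(KMnO4) per titration = 0.01266 × 0.1205 = 1.526 × 10^-3 mol
From the 5:2 ratio, n(Na2C2O4) in each aliquot = 5/2 × 1.526 × 10^-3 = 3.814 × 10^-3 mol
n(Na2C2O4) in the whole flask = 3.814 × 10^-3 × 250.0/20.00 = 0.04767 mol
mass of Na2C2O4 = 0.04767 × 134.00 = 6.388 g
% Na2C2O4 = 6.388 / 6.606 × 100 = 96.70 %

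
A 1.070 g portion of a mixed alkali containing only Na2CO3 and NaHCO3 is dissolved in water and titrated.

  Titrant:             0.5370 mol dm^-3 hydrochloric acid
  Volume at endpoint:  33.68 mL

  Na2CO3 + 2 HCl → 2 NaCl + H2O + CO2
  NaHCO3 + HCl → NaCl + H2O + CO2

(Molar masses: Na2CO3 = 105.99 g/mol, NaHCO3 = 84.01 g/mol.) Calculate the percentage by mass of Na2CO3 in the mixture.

71.77 %

n(HCl) = 0.03368 × 0.5370 = 0.01809 mol
Let x = n(Na2CO3), y = n(NaHCO3).
Titrant: 2x + 1y = 0.01809;  mass: 105.99x + 84.01y = 1.070
Solving, x = 7.245 × 10^-3 mol, y = 3.596 × 10^-3 mol
mass of Na2CO3 = 7.245 × 10^-3 × 105.99 = 0.7679 g
% Na2CO3 = 0.7679 / 1.070 × 100 = 71.77 %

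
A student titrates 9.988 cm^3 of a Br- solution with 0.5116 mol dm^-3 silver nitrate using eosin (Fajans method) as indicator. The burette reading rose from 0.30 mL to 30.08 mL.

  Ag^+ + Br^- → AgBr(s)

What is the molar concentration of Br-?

1.525 mol/L

n(AgNO3) = 0.02978 L × 0.5116 mol/L = 0.01524 mol
n(Br-) = 0.01524 mol (1:1 mole ratio)
[Br-] = 0.01524 mol / 0.009988 L = 1.525 mol/L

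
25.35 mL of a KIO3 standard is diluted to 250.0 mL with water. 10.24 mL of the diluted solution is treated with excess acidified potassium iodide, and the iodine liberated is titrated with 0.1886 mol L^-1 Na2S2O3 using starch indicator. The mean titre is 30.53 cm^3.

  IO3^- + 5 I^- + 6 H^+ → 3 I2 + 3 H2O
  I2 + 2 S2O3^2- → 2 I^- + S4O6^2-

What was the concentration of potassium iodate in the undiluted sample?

n(S2O3^2-) = 0.03053 × 0.1886 = 5.758 × 10^-3 mol
n(I2) = n(S2O3^2-)/2 = 2.879 × 10^-3 mol
From the 1:3 ratio, n(IO3^-) in the aliquot = 1/3 × 2.879 × 10^-3 = 9.597 × 10^-4 mol
[IO3^-]_dilute = 9.597 × 10^-4 / 0.01024 = 0.09372 mol/L
[IO3^-]_original = 0.09372 × 250.0/25.35 = 0.9242 mol/L

0.9242 mol/L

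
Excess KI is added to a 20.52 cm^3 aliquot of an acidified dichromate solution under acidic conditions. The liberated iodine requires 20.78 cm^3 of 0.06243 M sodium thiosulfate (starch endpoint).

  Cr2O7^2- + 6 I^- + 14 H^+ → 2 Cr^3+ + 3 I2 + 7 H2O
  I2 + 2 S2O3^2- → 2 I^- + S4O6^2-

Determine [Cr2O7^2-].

n(S2O3^2-) = 0.02078 × 0.06243 = 1.297 × 10^-3 mol
n(I2) = n(S2O3^2-)/2 = 6.486 × 10^-4 mol
From the 1:3 ratio, n(Cr2O7^2-) in the aliquot = 1/3 × 6.486 × 10^-4 = 2.162 × 10^-4 mol
[Cr2O7^2-] = 2.162 × 10^-4 / 0.02052 = 0.01054 mol/L

0.01054 M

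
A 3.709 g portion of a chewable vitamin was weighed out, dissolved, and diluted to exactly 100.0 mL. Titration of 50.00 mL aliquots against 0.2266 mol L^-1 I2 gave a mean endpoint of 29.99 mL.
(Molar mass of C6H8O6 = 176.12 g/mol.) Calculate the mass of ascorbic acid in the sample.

2.394 g

C6H8O6 + I2 → C6H6O6 + 2 HI
n(I2) per titration = 0.02999 × 0.2266 = 6.796 × 10^-3 mol
n(C6H8O6) in each aliquot = 6.796 × 10^-3 mol (1:1 ratio)
n(C6H8O6) in the whole flask = 6.796 × 10^-3 × 100.0/50.00 = 0.01359 mol
mass of C6H8O6 = 0.01359 × 176.12 = 2.394 g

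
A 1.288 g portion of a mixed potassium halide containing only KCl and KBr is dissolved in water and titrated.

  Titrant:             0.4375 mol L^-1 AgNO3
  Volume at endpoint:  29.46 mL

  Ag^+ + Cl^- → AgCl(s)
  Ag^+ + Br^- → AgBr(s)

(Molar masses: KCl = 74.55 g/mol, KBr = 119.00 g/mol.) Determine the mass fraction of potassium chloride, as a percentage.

n(AgNO3) = 0.02946 × 0.4375 = 0.01289 mol
Let x = n(KCl), y = n(KBr).
Titrant: 1x + 1y = 0.01289;  mass: 74.55x + 119.00y = 1.288
Solving, x = 5.529 × 10^-3 mol, y = 7.360 × 10^-3 mol
mass of KCl = 5.529 × 10^-3 × 74.55 = 0.4122 g
% KCl = 0.4122 / 1.288 × 100 = 32.00 %

32.00 %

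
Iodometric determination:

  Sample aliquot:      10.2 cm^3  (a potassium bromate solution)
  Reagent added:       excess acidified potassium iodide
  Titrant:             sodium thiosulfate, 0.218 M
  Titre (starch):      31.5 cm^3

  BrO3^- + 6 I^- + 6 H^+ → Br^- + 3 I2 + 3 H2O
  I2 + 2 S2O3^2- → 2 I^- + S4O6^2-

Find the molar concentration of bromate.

n(S2O3^2-) = 0.0315 × 0.218 = 6.87 × 10^-3 mol
n(I2) = n(S2O3^2-)/2 = 3.43 × 10^-3 mol
From the 1:3 ratio, n(BrO3^-) in the aliquot = 1/3 × 3.43 × 10^-3 = 1.14 × 10^-3 mol
[BrO3^-] = 1.14 × 10^-3 / 0.0102 = 0.112 mol/L

0.112 M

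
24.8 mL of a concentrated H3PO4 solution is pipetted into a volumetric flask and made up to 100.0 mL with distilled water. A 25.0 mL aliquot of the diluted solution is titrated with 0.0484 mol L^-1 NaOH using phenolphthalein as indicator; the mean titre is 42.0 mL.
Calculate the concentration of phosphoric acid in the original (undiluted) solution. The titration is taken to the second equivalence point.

0.164 mol/L

H3PO4 + 2 NaOH → Na2HPO4 + 2 H2O
n(NaOH) = 0.0420 × 0.0484 = 2.03 × 10^-3 mol
From the 1:2 ratio, n(H3PO4) in the aliquot = 1/2 × 2.03 × 10^-3 = 1.02 × 10^-3 mol
[H3PO4]_dilute = 1.02 × 10^-3 / 0.0250 = 0.0407 mol/L
Dilution factor = 100.0 / 24.8 = 4.032
[H3PO4]_stock = 0.0407 × 4.032 = 0.164 mol/L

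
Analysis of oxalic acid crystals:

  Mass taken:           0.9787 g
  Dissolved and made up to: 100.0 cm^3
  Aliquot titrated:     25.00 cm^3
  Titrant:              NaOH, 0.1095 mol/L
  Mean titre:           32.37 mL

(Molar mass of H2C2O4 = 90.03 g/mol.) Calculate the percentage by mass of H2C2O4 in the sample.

H2C2O4 + 2 NaOH → Na2C2O4 + 2 H2O
n(NaOH) per titration = 0.03237 × 0.1095 = 3.545 × 10^-3 mol
From the 1:2 ratio, n(H2C2O4) in each aliquot = 1/2 × 3.545 × 10^-3 = 1.772 × 10^-3 mol
n(H2C2O4) in the whole flask = 1.772 × 10^-3 × 100.0/25.00 = 7.089 × 10^-3 mol
mass of H2C2O4 = 7.089 × 10^-3 × 90.03 = 0.6382 g
% H2C2O4 = 0.6382 / 0.9787 × 100 = 65.21 %

65.21 %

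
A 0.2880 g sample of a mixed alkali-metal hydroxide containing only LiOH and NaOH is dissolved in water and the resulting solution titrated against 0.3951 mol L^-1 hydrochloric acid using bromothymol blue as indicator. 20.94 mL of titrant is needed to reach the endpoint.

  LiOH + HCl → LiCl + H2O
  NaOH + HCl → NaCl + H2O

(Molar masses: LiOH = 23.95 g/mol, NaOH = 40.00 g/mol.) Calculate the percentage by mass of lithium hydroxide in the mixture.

22.25 %

n(HCl) = 0.02094 × 0.3951 = 8.273 × 10^-3 mol
Let x = n(LiOH), y = n(NaOH).
Titrant: 1x + 1y = 8.273 × 10^-3;  mass: 23.95x + 40.00y = 0.2880
Solving, x = 2.675 × 10^-3 mol, y = 5.598 × 10^-3 mol
mass of LiOH = 2.675 × 10^-3 × 23.95 = 0.06407 g
% LiOH = 0.06407 / 0.2880 × 100 = 22.25 %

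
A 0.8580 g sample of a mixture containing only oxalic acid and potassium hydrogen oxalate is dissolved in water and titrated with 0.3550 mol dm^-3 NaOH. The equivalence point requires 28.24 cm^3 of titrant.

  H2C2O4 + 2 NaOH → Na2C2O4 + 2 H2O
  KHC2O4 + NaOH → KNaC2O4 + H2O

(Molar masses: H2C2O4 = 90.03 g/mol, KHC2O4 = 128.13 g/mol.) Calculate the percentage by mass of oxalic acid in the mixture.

26.92 %

n(NaOH) = 0.02824 × 0.3550 = 0.01003 mol
Let x = n(H2C2O4), y = n(KHC2O4).
Titrant: 2x + 1y = 0.01003;  mass: 90.03x + 128.13y = 0.8580
Solving, x = 2.566 × 10^-3 mol, y = 4.893 × 10^-3 mol
mass of H2C2O4 = 2.566 × 10^-3 × 90.03 = 0.2310 g
% H2C2O4 = 0.2310 / 0.8580 × 100 = 26.92 %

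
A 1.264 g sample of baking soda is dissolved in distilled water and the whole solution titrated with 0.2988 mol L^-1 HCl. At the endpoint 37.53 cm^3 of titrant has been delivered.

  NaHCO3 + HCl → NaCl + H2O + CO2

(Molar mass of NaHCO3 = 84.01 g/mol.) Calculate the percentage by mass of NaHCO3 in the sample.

74.53 %

n(HCl) = 0.03753 L × 0.2988 mol/L = 0.01121 mol
n(NaHCO3) = 0.01121 mol (1:1 ratio)
mass of NaHCO3 = 0.01121 × 84.01 g/mol = 0.9421 g
% NaHCO3 = 0.9421 / 1.264 × 100 = 74.53 %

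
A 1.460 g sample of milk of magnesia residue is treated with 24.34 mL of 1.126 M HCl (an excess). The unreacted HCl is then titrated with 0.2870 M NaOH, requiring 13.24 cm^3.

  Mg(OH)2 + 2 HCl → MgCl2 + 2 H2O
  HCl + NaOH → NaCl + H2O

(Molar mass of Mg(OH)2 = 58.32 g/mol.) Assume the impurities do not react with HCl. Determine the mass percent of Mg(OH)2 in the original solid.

n(HCl) added = 0.02434 × 1.126 = 0.02741 mol
n(NaOH) used in back-titration = 0.01324 × 0.2870 = 3.800 × 10^-3 mol
n(HCl) left over = 3.800 × 10^-3 mol (1:1 ratio)
n(HCl) consumed by analyte = 0.02741 − 3.800 × 10^-3 = 0.02361 mol
From the 1:2 ratio, n(Mg(OH)2) = 1/2 × 0.02361 = 0.01180 mol
mass of Mg(OH)2 = 0.01180 × 58.32 = 0.6884 g
% Mg(OH)2 = 0.6884 / 1.460 × 100 = 47.15 %

47.15 %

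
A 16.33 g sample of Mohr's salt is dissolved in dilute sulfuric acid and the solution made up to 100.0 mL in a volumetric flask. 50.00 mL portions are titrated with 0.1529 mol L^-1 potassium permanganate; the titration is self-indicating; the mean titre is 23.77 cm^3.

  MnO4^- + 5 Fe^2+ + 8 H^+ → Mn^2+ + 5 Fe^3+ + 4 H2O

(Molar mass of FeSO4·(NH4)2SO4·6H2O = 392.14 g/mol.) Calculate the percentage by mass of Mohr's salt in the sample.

87.28 %

n(KMnO4) per titration = 0.02377 × 0.1529 = 3.634 × 10^-3 mol
From the 5:1 ratio, n(FeSO4·(NH4)2SO4·6H2O) in each aliquot = 5/1 × 3.634 × 10^-3 = 0.01817 mol
n(FeSO4·(NH4)2SO4·6H2O) in the whole flask = 0.01817 × 100.0/50.00 = 0.03634 mol
mass of FeSO4·(NH4)2SO4·6H2O = 0.03634 × 392.14 = 14.25 g
% FeSO4·(NH4)2SO4·6H2O = 14.25 / 16.33 × 100 = 87.28 %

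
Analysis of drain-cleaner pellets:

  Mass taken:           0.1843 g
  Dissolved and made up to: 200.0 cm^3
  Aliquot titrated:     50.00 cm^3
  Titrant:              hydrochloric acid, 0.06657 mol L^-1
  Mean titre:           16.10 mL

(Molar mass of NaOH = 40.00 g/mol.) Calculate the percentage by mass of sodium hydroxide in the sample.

93.05 %

NaOH + HCl → NaCl + H2O
n(HCl) per titration = 0.01610 × 0.06657 = 1.072 × 10^-3 mol
n(NaOH) in each aliquot = 1.072 × 10^-3 mol (1:1 ratio)
n(NaOH) in the whole flask = 1.072 × 10^-3 × 200.0/50.00 = 4.287 × 10^-3 mol
mass of NaOH = 4.287 × 10^-3 × 40.00 = 0.1715 g
% NaOH = 0.1715 / 0.1843 × 100 = 93.05 %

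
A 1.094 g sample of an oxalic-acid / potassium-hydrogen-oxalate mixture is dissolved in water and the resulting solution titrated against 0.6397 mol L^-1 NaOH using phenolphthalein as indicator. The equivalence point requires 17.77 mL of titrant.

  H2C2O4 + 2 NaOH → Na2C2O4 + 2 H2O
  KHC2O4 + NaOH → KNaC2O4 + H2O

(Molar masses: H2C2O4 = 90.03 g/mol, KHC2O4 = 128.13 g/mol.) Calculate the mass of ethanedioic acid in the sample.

0.1963 g

n(NaOH) = 0.01777 × 0.6397 = 0.01137 mol
Let x = n(H2C2O4), y = n(KHC2O4).
Titrant: 2x + 1y = 0.01137;  mass: 90.03x + 128.13y = 1.094
Solving, x = 2.181 × 10^-3 mol, y = 7.006 × 10^-3 mol
mass of H2C2O4 = 2.181 × 10^-3 × 90.03 = 0.1963 g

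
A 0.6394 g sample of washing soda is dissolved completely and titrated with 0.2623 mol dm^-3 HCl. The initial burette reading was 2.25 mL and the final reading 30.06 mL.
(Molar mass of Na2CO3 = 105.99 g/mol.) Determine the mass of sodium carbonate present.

Na2CO3 + 2 HCl → 2 NaCl + H2O + CO2
n(HCl) = 0.02781 L × 0.2623 mol/L = 7.295 × 10^-3 mol
From the 1:2 ratio, n(Na2CO3) = 1/2 × 7.295 × 10^-3 = 3.647 × 10^-3 mol
mass of Na2CO3 = 3.647 × 10^-3 × 105.99 g/mol = 0.3866 g

0.3866 g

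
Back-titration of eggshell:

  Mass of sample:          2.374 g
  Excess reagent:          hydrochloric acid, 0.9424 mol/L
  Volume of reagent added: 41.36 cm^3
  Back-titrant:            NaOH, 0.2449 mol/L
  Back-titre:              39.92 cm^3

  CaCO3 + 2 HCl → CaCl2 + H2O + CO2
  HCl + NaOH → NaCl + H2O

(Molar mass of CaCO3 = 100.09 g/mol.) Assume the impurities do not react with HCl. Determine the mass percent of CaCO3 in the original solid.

61.56 %

n(HCl) added = 0.04136 × 0.9424 = 0.03898 mol
n(NaOH) used in back-titration = 0.03992 × 0.2449 = 9.776 × 10^-3 mol
n(HCl) left over = 9.776 × 10^-3 mol (1:1 ratio)
n(HCl) consumed by analyte = 0.03898 − 9.776 × 10^-3 = 0.02920 mol
From the 1:2 ratio, n(CaCO3) = 1/2 × 0.02920 = 0.01460 mol
mass of CaCO3 = 0.01460 × 100.09 = 1.461 g
% CaCO3 = 1.461 / 2.374 × 100 = 61.56 %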